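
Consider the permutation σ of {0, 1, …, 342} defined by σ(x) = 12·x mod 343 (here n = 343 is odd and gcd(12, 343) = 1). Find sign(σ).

-1

Trace 325: π^k(325) = [325, 127, 152, 109, 279, 261, 45] for k=0..6.
Cycle lengths of π_12 on ℤ/343ℤ: [294, 42, 6, 1]; 4 cycles in total.
4 cycles on 343: each ℓ→(−1)^(ℓ−1), product (−1)^339 = -1.
Check: (12/343) = -1 by Zolotarev.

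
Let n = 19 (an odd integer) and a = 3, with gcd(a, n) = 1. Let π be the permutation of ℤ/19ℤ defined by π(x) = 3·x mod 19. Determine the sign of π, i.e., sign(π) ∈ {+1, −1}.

Start at x=11: 11 → 14 → 4 → 12 → 17 → 13 → 1 → … (one orbit).
The orbit structure of x ↦ 3x mod 19: 2 orbits of sizes [18, 1].
sign(π) = (−1)^{n − #cycles} = (−1)^{19−2} = (−1)^17 = -1.

-1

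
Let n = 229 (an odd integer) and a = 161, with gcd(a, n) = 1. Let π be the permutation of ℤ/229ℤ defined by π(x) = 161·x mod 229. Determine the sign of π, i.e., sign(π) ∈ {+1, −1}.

+1

Orbit of 203 under x↦161x: [203, 165, 1, 161, 44, 214, 104]… (length divides ord_229(161)).
13 cycles of lengths [19, 19, 19, 19, 19, 19, 19, 19, 19, 19, 19, 19, 1].
13 cycles on 229: each ℓ→(−1)^(ℓ−1), product (−1)^216 = +1.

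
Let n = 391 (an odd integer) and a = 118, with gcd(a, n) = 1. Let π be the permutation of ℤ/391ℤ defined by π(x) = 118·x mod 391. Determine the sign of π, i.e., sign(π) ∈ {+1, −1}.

+1

Orbit of 154 under x↦118x: [154, 186, 52, 271, 307, 254, 256]… (length divides ord_391(118)).
27 cycles of lengths [22, 22, 22, 22, 22, 22, 22, 22, 22, 22, 22, 22, 22, 22, 22, 22, 11, 11, 2, 2, 2, 2, 2, 2, 2, 2, 1].
n − c = 391 − 27 = 364; sign = (−1)^364 = +1.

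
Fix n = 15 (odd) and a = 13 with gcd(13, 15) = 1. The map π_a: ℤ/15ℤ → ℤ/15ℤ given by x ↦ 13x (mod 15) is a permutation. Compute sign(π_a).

Start at x=1: 1 → 13 → 4 → 7 → 1 (one orbit).
The orbit structure of x ↦ 13x mod 15: 6 orbits of sizes [4, 4, 4, 1, 1, 1].
n − c = 15 − 6 = 9; sign = (−1)^9 = -1.

-1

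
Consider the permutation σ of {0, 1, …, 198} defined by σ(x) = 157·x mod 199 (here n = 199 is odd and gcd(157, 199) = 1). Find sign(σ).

+1

Orbit of 28 under x↦157x: [28, 18, 40, 111, 114, 187, 106]… (length divides ord_199(157)).
The orbit structure of x ↦ 157x mod 199: 7 orbits of sizes [33, 33, 33, 33, 33, 33, 1].
With 7 cycles on 199 points, sign = (−1)^{199−7} = +1.
The Jacobi symbol (157|199) = +1 (Zolotarev) agrees.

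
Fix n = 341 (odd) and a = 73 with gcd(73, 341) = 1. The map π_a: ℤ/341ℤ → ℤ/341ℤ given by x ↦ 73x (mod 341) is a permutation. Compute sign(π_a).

Orbit of 337 under x↦73x: [337, 49, 167, 256, 274, 224, 325]… (length divides ord_341(73)).
Cycle type of π: 30×11 + 10 + 1; total 13 cycles.
341 − 13 = 328 transpositions; sign(π) = (−1)^328 = +1.

+1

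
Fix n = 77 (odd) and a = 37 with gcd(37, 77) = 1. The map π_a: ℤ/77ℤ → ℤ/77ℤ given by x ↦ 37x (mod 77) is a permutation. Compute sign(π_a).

Trace 58: π^k(58) = [58, 67, 15, 16, 53, 36, 23] for k=0..6.
Decompose π into cycles: lengths [15, 15, 15, 15, 5, 5, 3, 3, 1] (9 cycles, including the fixed point 0).
n − c = 77 − 9 = 68; sign = (−1)^68 = +1.
The Jacobi symbol (37|77) = +1 (Zolotarev) agrees.

+1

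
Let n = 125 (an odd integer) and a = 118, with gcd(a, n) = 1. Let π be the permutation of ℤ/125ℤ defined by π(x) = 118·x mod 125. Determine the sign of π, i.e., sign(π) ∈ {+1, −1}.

Trace 107: π^k(107) = [107, 1, 118, 49, 32, 26, 68] for k=0..6.
Cycle lengths of π_118 on ℤ/125ℤ: [20, 20, 20, 20, 20, 4, 4, 4, 4, 4, 4, 1]; 12 cycles in total.
12 cycles on 125: each ℓ→(−1)^(ℓ−1), product (−1)^113 = -1.
(118|125)_J = -1 (Zolotarev's lemma cross-check).

-1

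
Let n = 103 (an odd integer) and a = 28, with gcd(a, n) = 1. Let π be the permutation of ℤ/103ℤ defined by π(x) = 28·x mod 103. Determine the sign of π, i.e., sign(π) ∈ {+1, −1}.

Start at x=60: 60 → 32 → 72 → 59 → 4 → 9 → 46 → … (one orbit).
π_28 has 3 disjoint cycles with lengths [51, 51, 1] on {0,…,102}.
sign(π) = (−1)^{n − #cycles} = (−1)^{103−3} = (−1)^100 = +1.

+1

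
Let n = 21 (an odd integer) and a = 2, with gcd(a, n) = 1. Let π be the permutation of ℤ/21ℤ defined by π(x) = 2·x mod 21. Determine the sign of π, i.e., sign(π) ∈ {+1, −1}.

Trace 11: π^k(11) = [11, 1, 2, 4, 8, 16] for k=0..5.
The orbit structure of x ↦ 2x mod 21: 6 orbits of sizes [6, 6, 3, 3, 2, 1].
6 cycles on 21: each ℓ→(−1)^(ℓ−1), product (−1)^15 = -1.

-1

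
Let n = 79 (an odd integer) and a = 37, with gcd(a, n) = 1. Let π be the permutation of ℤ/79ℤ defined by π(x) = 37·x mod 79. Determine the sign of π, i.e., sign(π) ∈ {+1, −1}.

-1

Trace 65: π^k(65) = [65, 35, 31, 41, 16, 39, 21] for k=0..6.
Cycle lengths of π_37 on ℤ/79ℤ: [78, 1]; 2 cycles in total.
Σ(ℓ_i−1) = 79−2 = 77; sign = (−1)^77 = -1.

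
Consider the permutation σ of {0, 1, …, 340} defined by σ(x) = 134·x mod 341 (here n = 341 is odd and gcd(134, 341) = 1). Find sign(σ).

Trace 174: π^k(174) = [174, 128, 102, 28, 1, 134, 224] for k=0..6.
Cycle type of π: 30×10 + 15×2 + 10 + 1; total 14 cycles.
Σ(ℓ_i−1) = 341−14 = 327; sign = (−1)^327 = -1.

-1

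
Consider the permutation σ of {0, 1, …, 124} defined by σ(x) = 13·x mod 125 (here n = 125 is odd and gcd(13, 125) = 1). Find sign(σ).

-1

Start at x=41: 41 → 33 → 54 → 77 → 1 → 13 → 44 → … (one orbit).
The orbit structure of x ↦ 13x mod 125: 4 orbits of sizes [100, 20, 4, 1].
With 4 cycles on 125 points, sign = (−1)^{125−4} = -1.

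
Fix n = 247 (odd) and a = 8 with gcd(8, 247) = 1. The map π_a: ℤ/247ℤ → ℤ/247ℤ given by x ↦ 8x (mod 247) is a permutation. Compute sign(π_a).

Orbit of 122 under x↦8x: [122, 235, 151, 220, 31, 1, 8]… (length divides ord_247(8)).
π_8 has 25 disjoint cycles with lengths [12, 12, 12, 12, 12, 12, 12, 12, 12, 12, 12, 12, 12, 12, 12, 12, 12, 12, 6, 6, 6, 4, 4, 4, 1] on {0,…,246}.
sign(π) = (−1)^{n − #cycles} = (−1)^{247−25} = (−1)^222 = +1.
Zolotarev: (8|247) = +1, matching the cycle-count sign.

+1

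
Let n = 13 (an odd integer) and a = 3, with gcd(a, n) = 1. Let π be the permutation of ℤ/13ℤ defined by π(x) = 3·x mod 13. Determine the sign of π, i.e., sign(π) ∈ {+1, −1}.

Orbit of 3 under x↦3x: [3, 9, 1]… (length divides ord_13(3)).
Cycle lengths of π_3 on ℤ/13ℤ: [3, 3, 3, 3, 1]; 5 cycles in total.
With 5 cycles on 13 points, sign = (−1)^{13−5} = +1.

+1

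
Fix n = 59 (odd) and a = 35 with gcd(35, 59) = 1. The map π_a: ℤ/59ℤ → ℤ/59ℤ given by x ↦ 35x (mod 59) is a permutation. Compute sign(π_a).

Trace 4: π^k(4) = [4, 22, 3, 46, 17, 5, 57] for k=0..6.
Cycle type of π: 29×2 + 1; total 3 cycles.
3 cycles on 59: each ℓ→(−1)^(ℓ−1), product (−1)^56 = +1.

+1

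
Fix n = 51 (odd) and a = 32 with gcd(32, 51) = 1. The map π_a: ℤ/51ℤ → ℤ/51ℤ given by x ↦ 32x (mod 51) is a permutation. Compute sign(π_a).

-1

Orbit of 2 under x↦32x: [2, 13, 8, 1, 32, 4, 26]… (length divides ord_51(32)).
8 cycles of lengths [8, 8, 8, 8, 8, 8, 2, 1].
sign(π) = (−1)^{n − #cycles} = (−1)^{51−8} = (−1)^43 = -1.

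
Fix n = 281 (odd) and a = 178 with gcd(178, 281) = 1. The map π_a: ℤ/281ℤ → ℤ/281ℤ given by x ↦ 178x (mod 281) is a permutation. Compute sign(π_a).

Start at x=208: 208 → 213 → 260 → 196 → 44 → 245 → 55 → … (one orbit).
Cycle lengths of π_178 on ℤ/281ℤ: [280, 1]; 2 cycles in total.
281 − 2 = 279 transpositions; sign(π) = (−1)^279 = -1.
The Jacobi symbol (178|281) = -1 (Zolotarev) agrees.

-1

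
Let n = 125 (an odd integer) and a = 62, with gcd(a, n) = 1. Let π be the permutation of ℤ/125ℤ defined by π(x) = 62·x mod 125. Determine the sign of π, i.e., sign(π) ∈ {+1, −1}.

Trace 34: π^k(34) = [34, 108, 71, 27, 49, 38, 106] for k=0..6.
Decompose π into cycles: lengths [100, 20, 4, 1] (4 cycles, including the fixed point 0).
sign(π) = (−1)^{n − #cycles} = (−1)^{125−4} = (−1)^121 = -1.

-1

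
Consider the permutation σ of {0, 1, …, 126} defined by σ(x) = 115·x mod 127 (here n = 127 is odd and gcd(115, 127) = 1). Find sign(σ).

Orbit of 47 under x↦115x: [47, 71, 37, 64, 121, 72, 25]… (length divides ord_127(115)).
Decompose π into cycles: lengths [63, 63, 1] (3 cycles, including the fixed point 0).
sign(π) = (−1)^{n − #cycles} = (−1)^{127−3} = (−1)^124 = +1.

+1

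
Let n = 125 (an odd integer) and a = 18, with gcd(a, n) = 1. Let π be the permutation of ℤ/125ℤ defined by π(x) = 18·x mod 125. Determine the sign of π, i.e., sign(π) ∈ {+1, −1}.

Orbit of 101 under x↦18x: [101, 68, 99, 32, 76, 118, 124]… (length divides ord_125(18)).
π_18 has 12 disjoint cycles with lengths [20, 20, 20, 20, 20, 4, 4, 4, 4, 4, 4, 1] on {0,…,124}.
With 12 cycles on 125 points, sign = (−1)^{125−12} = -1.

-1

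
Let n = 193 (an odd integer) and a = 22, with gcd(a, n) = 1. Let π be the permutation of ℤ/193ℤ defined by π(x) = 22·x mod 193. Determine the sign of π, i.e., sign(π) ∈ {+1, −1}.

Start at x=38: 38 → 64 → 57 → 96 → 182 → 144 → 80 → … (one orbit).
Cycle lengths of π_22 on ℤ/193ℤ: [192, 1]; 2 cycles in total.
193 − 2 = 191 transpositions; sign(π) = (−1)^191 = -1.

-1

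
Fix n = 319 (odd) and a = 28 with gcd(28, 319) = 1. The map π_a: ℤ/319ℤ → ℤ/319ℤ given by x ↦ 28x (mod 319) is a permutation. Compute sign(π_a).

-1

Trace 146: π^k(146) = [146, 260, 262, 318, 291, 173, 59] for k=0..6.
Cycle lengths of π_28 on ℤ/319ℤ: [10, 10, 10, 10, 10, 10, 10, 10, 10, 10, 10, 10, 10, 10, 10, 10, 10, 10, 10, 10, 10, 10, 10, 10, 10, 10, 10, 10, 10, 2, 2, 2, 2, 2, 2, 2, 2, 2, 2, 2, 2, 2, 2, 1]; 44 cycles in total.
n − c = 319 − 44 = 275; sign = (−1)^275 = -1.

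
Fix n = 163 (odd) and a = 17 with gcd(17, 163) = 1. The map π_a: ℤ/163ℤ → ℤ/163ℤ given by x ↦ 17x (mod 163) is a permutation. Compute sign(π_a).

Trace 64: π^k(64) = [64, 110, 77, 5, 85, 141, 115] for k=0..6.
π_17 has 4 disjoint cycles with lengths [54, 54, 54, 1] on {0,…,162}.
sign(π) = (−1)^{n − #cycles} = (−1)^{163−4} = (−1)^159 = -1.

-1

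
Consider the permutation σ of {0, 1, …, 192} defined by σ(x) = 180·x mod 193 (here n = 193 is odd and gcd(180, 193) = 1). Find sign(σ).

-1

Trace 94: π^k(94) = [94, 129, 60, 185, 104, 192, 13] for k=0..6.
Cycle type of π: 64×3 + 1; total 4 cycles.
sign(π) = (−1)^{n − #cycles} = (−1)^{193−4} = (−1)^189 = -1.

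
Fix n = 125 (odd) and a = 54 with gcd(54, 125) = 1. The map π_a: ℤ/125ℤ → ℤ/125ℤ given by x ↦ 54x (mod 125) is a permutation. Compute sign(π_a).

Trace 91: π^k(91) = [91, 39, 106, 99, 96, 59, 61] for k=0..6.
Decompose π into cycles: lengths [50, 50, 10, 10, 2, 2, 1] (7 cycles, including the fixed point 0).
With 7 cycles on 125 points, sign = (−1)^{125−7} = +1.
(54|125)_J = +1 (Zolotarev's lemma cross-check).

+1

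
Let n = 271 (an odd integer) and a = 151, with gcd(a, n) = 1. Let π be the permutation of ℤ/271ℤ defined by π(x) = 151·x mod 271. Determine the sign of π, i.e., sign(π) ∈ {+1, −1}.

+1

Start at x=124: 124 → 25 → 252 → 112 → 110 → 79 → 5 → … (one orbit).
π_151 has 3 disjoint cycles with lengths [135, 135, 1] on {0,…,270}.
271 − 3 = 268 transpositions; sign(π) = (−1)^268 = +1.
Via Zolotarev, sign(π_{151}) = (151|271) = +1.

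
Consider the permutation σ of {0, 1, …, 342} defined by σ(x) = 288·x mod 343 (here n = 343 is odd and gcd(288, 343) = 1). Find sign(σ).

+1

Orbit of 57 under x↦288x: [57, 295, 239, 232, 274, 22, 162]… (length divides ord_343(288)).
19 cycles of lengths [49, 49, 49, 49, 49, 49, 7, 7, 7, 7, 7, 7, 1, 1, 1, 1, 1, 1, 1].
19 cycles on 343: each ℓ→(−1)^(ℓ−1), product (−1)^324 = +1.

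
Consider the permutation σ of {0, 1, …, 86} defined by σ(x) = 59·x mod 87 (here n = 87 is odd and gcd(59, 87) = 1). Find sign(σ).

Trace 59: π^k(59) = [59, 1] for k=0..1.
Decompose π into cycles: lengths [2, 2, 2, 2, 2, 2, 2, 2, 2, 2, 2, 2, 2, 2, 2, 2, 2, 2, 2, 2, 2, 2, 2, 2, 2, 2, 2, 2, 2, 1, 1, 1, 1, 1, 1, 1, 1, 1, 1, 1, 1, 1, 1, 1, 1, 1, 1, 1, 1, 1, 1, 1, 1, 1, 1, 1, 1, 1] (58 cycles, including the fixed point 0).
sign(π) = (−1)^{n − #cycles} = (−1)^{87−58} = (−1)^29 = -1.

-1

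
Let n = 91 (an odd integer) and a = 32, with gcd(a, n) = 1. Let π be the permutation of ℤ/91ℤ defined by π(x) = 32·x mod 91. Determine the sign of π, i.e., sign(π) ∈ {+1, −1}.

-1

Orbit of 37 under x↦32x: [37, 1, 32, 23, 8, 74, 2]… (length divides ord_91(32)).
Decompose π into cycles: lengths [12, 12, 12, 12, 12, 12, 12, 3, 3, 1] (10 cycles, including the fixed point 0).
n − c = 91 − 10 = 81; sign = (−1)^81 = -1.
Check: (32/91) = -1 by Zolotarev.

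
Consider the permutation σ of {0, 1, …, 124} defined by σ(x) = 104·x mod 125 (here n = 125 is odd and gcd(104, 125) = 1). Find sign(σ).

+1

Start at x=86: 86 → 69 → 51 → 54 → 116 → 64 → 31 → … (one orbit).
π_104 has 7 disjoint cycles with lengths [50, 50, 10, 10, 2, 2, 1] on {0,…,124}.
125 − 7 = 118 transpositions; sign(π) = (−1)^118 = +1.
Zolotarev: (104|125) = +1, matching the cycle-count sign.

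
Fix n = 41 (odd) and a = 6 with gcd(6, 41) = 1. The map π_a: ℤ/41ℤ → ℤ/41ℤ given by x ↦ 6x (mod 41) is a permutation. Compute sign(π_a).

Trace 34: π^k(34) = [34, 40, 35, 5, 30, 16, 14] for k=0..6.
The orbit structure of x ↦ 6x mod 41: 2 orbits of sizes [40, 1].
n − c = 41 − 2 = 39; sign = (−1)^39 = -1.
(6|41)_J = -1 (Zolotarev's lemma cross-check).

-1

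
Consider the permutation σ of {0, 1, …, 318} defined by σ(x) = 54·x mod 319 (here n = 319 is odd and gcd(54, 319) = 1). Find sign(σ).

-1

Orbit of 65 under x↦54x: [65, 1, 54, 45, 197, 111, 252]… (length divides ord_319(54)).
The orbit structure of x ↦ 54x mod 319: 30 orbits of sizes [14, 14, 14, 14, 14, 14, 14, 14, 14, 14, 14, 14, 14, 14, 14, 14, 14, 14, 14, 14, 7, 7, 7, 7, 2, 2, 2, 2, 2, 1].
n − c = 319 − 30 = 289; sign = (−1)^289 = -1.
Zolotarev: (54|319) = -1, matching the cycle-count sign.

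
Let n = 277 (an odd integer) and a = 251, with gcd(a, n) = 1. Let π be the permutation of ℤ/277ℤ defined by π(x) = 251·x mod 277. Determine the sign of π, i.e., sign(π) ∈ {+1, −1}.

-1

Orbit of 155 under x↦251x: [155, 125, 74, 15, 164, 168, 64]… (length divides ord_277(251)).
Decompose π into cycles: lengths [92, 92, 92, 1] (4 cycles, including the fixed point 0).
4 cycles on 277: each ℓ→(−1)^(ℓ−1), product (−1)^273 = -1.
(251|277)_J = -1 (Zolotarev's lemma cross-check).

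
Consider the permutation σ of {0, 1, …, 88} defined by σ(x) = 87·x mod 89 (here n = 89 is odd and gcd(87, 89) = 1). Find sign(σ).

+1

Orbit of 45 under x↦87x: [45, 88, 2, 85, 8, 73, 32]… (length divides ord_89(87)).
π_87 has 5 disjoint cycles with lengths [22, 22, 22, 22, 1] on {0,…,88}.
89 − 5 = 84 transpositions; sign(π) = (−1)^84 = +1.
(87|89)_J = +1 (Zolotarev's lemma cross-check).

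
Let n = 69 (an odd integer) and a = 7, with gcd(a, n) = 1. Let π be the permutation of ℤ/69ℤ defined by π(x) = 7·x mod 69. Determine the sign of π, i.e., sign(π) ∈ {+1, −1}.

-1

Start at x=1: 1 → 7 → 49 → 67 → 55 → 40 → 4 → … (one orbit).
6 cycles of lengths [22, 22, 22, 1, 1, 1].
With 6 cycles on 69 points, sign = (−1)^{69−6} = -1.
Via Zolotarev, sign(π_{7}) = (7|69) = -1.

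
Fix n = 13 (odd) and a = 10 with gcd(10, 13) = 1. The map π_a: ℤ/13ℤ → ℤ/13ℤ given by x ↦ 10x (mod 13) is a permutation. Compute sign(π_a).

+1

Trace 10: π^k(10) = [10, 9, 12, 3, 4, 1] for k=0..5.
The orbit structure of x ↦ 10x mod 13: 3 orbits of sizes [6, 6, 1].
n − c = 13 − 3 = 10; sign = (−1)^10 = +1.
Via Zolotarev, sign(π_{10}) = (10|13) = +1.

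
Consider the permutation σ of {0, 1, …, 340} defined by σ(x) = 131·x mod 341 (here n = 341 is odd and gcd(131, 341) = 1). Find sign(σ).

Trace 164: π^k(164) = [164, 1, 131, 111, 219, 45, 98] for k=0..6.
Cycle lengths of π_131 on ℤ/341ℤ: [30, 30, 30, 30, 30, 30, 30, 30, 30, 30, 15, 15, 2, 2, 2, 2, 2, 1]; 18 cycles in total.
18 cycles on 341: each ℓ→(−1)^(ℓ−1), product (−1)^323 = -1.
Zolotarev: (131|341) = -1, matching the cycle-count sign.

-1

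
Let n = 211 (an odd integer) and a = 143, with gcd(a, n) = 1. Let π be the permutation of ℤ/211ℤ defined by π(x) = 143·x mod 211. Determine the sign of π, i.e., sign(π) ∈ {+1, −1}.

Trace 125: π^k(125) = [125, 151, 71, 25, 199, 183, 5] for k=0..6.
Cycle lengths of π_143 on ℤ/211ℤ: [35, 35, 35, 35, 35, 35, 1]; 7 cycles in total.
Σ(ℓ_i−1) = 211−7 = 204; sign = (−1)^204 = +1.

+1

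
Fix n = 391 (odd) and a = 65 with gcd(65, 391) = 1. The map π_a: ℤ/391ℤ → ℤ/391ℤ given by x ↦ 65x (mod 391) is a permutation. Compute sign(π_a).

Trace 56: π^k(56) = [56, 121, 45, 188, 99, 179, 296] for k=0..6.
Cycle type of π: 176×2 + 22 + 16 + 1; total 5 cycles.
sign(π) = (−1)^{n − #cycles} = (−1)^{391−5} = (−1)^386 = +1.
The Jacobi symbol (65|391) = +1 (Zolotarev) agrees.

+1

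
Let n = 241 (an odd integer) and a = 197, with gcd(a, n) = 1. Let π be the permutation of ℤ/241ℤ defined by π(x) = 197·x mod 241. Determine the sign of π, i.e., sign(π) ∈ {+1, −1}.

Orbit of 240 under x↦197x: [240, 44, 233, 111, 177, 165, 211]… (length divides ord_241(197)).
Cycle type of π: 16×15 + 1; total 16 cycles.
sign(π) = (−1)^{n − #cycles} = (−1)^{241−16} = (−1)^225 = -1.

-1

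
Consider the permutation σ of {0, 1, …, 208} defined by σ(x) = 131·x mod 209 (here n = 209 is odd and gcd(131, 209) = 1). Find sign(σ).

Orbit of 54 under x↦131x: [54, 177, 197, 100, 142, 1, 131]… (length divides ord_209(131)).
π_131 has 18 disjoint cycles with lengths [18, 18, 18, 18, 18, 18, 18, 18, 18, 18, 9, 9, 2, 2, 2, 2, 2, 1] on {0,…,208}.
n − c = 209 − 18 = 191; sign = (−1)^191 = -1.

-1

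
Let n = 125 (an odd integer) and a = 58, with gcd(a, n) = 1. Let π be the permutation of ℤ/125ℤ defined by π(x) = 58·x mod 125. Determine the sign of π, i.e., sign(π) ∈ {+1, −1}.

Trace 18: π^k(18) = [18, 44, 52, 16, 53, 74, 42] for k=0..6.
Decompose π into cycles: lengths [100, 20, 4, 1] (4 cycles, including the fixed point 0).
4 cycles on 125: each ℓ→(−1)^(ℓ−1), product (−1)^121 = -1.
Zolotarev: (58|125) = -1, matching the cycle-count sign.

-1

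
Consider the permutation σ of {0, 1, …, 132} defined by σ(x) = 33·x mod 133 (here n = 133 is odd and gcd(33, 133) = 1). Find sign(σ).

Start at x=25: 25 → 27 → 93 → 10 → 64 → 117 → 4 → … (one orbit).
The orbit structure of x ↦ 33x mod 133: 9 orbits of sizes [18, 18, 18, 18, 18, 18, 18, 6, 1].
Σ(ℓ_i−1) = 133−9 = 124; sign = (−1)^124 = +1.
Check: (33/133) = +1 by Zolotarev.

+1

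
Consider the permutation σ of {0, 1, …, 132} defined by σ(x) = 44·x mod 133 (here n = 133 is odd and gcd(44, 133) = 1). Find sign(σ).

+1

Start at x=23: 23 → 81 → 106 → 9 → 130 → 1 → 44 → … (one orbit).
Decompose π into cycles: lengths [9, 9, 9, 9, 9, 9, 9, 9, 9, 9, 9, 9, 9, 9, 3, 3, 1] (17 cycles, including the fixed point 0).
133 − 17 = 116 transpositions; sign(π) = (−1)^116 = +1.
Via Zolotarev, sign(π_{44}) = (44|133) = +1.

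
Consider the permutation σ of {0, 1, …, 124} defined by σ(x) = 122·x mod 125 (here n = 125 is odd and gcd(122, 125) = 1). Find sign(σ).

-1

Orbit of 13 under x↦122x: [13, 86, 117, 24, 53, 91, 102]… (length divides ord_125(122)).
The orbit structure of x ↦ 122x mod 125: 4 orbits of sizes [100, 20, 4, 1].
125 − 4 = 121 transpositions; sign(π) = (−1)^121 = -1.
Check: (122/125) = -1 by Zolotarev.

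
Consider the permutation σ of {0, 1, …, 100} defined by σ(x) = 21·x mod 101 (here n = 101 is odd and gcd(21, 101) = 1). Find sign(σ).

Start at x=16: 16 → 33 → 87 → 9 → 88 → 30 → 24 → … (one orbit).
3 cycles of lengths [50, 50, 1].
101 − 3 = 98 transpositions; sign(π) = (−1)^98 = +1.

+1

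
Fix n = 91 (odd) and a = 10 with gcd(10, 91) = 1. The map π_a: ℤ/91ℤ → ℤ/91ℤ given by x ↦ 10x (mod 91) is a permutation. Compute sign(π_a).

Start at x=9: 9 → 90 → 81 → 82 → 1 → 10 → 9 (one orbit).
Cycle type of π: 6×15 + 1; total 16 cycles.
n − c = 91 − 16 = 75; sign = (−1)^75 = -1.
(10|91)_J = -1 (Zolotarev's lemma cross-check).

-1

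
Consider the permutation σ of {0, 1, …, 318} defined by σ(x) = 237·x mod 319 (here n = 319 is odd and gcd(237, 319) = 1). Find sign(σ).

Trace 313: π^k(313) = [313, 173, 169, 178, 78, 303, 36] for k=0..6.
8 cycles of lengths [70, 70, 70, 70, 14, 14, 10, 1].
sign(π) = (−1)^{n − #cycles} = (−1)^{319−8} = (−1)^311 = -1.
The Jacobi symbol (237|319) = -1 (Zolotarev) agrees.

-1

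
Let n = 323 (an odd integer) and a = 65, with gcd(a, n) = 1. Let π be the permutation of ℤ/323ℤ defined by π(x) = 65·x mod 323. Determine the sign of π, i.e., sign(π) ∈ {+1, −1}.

Orbit of 254 under x↦65x: [254, 37, 144, 316, 191, 141, 121]… (length divides ord_323(65)).
Cycle lengths of π_65 on ℤ/323ℤ: [48, 48, 48, 48, 48, 48, 16, 6, 6, 6, 1]; 11 cycles in total.
11 cycles on 323: each ℓ→(−1)^(ℓ−1), product (−1)^312 = +1.
Via Zolotarev, sign(π_{65}) = (65|323) = +1.

+1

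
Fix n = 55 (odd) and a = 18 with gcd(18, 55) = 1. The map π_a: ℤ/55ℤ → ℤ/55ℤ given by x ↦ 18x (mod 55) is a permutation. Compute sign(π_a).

+1

Orbit of 13 under x↦18x: [13, 14, 32, 26, 28, 9, 52]… (length divides ord_55(18)).
π_18 has 5 disjoint cycles with lengths [20, 20, 10, 4, 1] on {0,…,54}.
n − c = 55 − 5 = 50; sign = (−1)^50 = +1.
Via Zolotarev, sign(π_{18}) = (18|55) = +1.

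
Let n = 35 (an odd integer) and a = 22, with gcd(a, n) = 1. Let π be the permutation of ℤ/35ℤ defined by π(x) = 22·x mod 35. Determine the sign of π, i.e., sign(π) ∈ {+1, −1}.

Orbit of 22 under x↦22x: [22, 29, 8, 1]… (length divides ord_35(22)).
Cycle lengths of π_22 on ℤ/35ℤ: [4, 4, 4, 4, 4, 4, 4, 1, 1, 1, 1, 1, 1, 1]; 14 cycles in total.
sign(π) = (−1)^{n − #cycles} = (−1)^{35−14} = (−1)^21 = -1.

-1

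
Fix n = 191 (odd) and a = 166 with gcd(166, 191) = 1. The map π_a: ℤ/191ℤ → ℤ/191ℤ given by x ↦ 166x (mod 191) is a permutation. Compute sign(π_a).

Orbit of 155 under x↦166x: [155, 136, 38, 5, 66, 69, 185]… (length divides ord_191(166)).
The orbit structure of x ↦ 166x mod 191: 6 orbits of sizes [38, 38, 38, 38, 38, 1].
6 cycles on 191: each ℓ→(−1)^(ℓ−1), product (−1)^185 = -1.

-1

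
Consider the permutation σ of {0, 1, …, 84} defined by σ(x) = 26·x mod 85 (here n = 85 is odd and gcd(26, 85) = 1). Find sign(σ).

Start at x=76: 76 → 21 → 36 → 1 → 26 → 81 → 66 → … (one orbit).
Cycle lengths of π_26 on ℤ/85ℤ: [8, 8, 8, 8, 8, 8, 8, 8, 8, 8, 1, 1, 1, 1, 1]; 15 cycles in total.
85 − 15 = 70 transpositions; sign(π) = (−1)^70 = +1.

+1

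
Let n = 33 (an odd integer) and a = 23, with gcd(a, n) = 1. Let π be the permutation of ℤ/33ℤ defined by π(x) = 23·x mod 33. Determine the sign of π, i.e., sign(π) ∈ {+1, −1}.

Start at x=1: 1 → 23 → 1 (one orbit).
The orbit structure of x ↦ 23x mod 33: 22 orbits of sizes [2, 2, 2, 2, 2, 2, 2, 2, 2, 2, 2, 1, 1, 1, 1, 1, 1, 1, 1, 1, 1, 1].
With 22 cycles on 33 points, sign = (−1)^{33−22} = -1.
Via Zolotarev, sign(π_{23}) = (23|33) = -1.

-1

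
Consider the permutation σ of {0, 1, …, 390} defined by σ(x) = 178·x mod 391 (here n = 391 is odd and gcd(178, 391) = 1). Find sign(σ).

-1

Start at x=72: 72 → 304 → 154 → 42 → 47 → 155 → 220 → … (one orbit).
Cycle lengths of π_178 on ℤ/391ℤ: [88, 88, 88, 88, 22, 8, 8, 1]; 8 cycles in total.
n − c = 391 − 8 = 383; sign = (−1)^383 = -1.
Via Zolotarev, sign(π_{178}) = (178|391) = -1.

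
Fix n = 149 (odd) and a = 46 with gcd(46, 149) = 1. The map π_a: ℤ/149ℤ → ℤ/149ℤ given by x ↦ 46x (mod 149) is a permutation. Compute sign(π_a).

+1

Trace 88: π^k(88) = [88, 25, 107, 5, 81, 1, 46] for k=0..6.
Cycle type of π: 37×4 + 1; total 5 cycles.
With 5 cycles on 149 points, sign = (−1)^{149−5} = +1.
(46|149)_J = +1 (Zolotarev's lemma cross-check).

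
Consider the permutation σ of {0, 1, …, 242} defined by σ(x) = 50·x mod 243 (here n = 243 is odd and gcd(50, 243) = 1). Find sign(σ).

-1

Trace 49: π^k(49) = [49, 20, 28, 185, 16, 71, 148] for k=0..6.
The orbit structure of x ↦ 50x mod 243: 6 orbits of sizes [162, 54, 18, 6, 2, 1].
sign(π) = (−1)^{n − #cycles} = (−1)^{243−6} = (−1)^237 = -1.
Zolotarev: (50|243) = -1, matching the cycle-count sign.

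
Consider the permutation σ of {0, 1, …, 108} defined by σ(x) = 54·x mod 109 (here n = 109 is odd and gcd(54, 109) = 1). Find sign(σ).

Trace 86: π^k(86) = [86, 66, 76, 71, 19, 45, 32] for k=0..6.
Cycle type of π: 36×3 + 1; total 4 cycles.
With 4 cycles on 109 points, sign = (−1)^{109−4} = -1.

-1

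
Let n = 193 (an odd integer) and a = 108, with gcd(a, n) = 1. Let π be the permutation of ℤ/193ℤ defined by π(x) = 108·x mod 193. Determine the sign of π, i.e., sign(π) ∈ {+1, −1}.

Trace 1: π^k(1) = [1, 108, 84] for k=0..2.
65 cycles of lengths [3, 3, 3, 3, 3, 3, 3, 3, 3, 3, 3, 3, 3, 3, 3, 3, 3, 3, 3, 3, 3, 3, 3, 3, 3, 3, 3, 3, 3, 3, 3, 3, 3, 3, 3, 3, 3, 3, 3, 3, 3, 3, 3, 3, 3, 3, 3, 3, 3, 3, 3, 3, 3, 3, 3, 3, 3, 3, 3, 3, 3, 3, 3, 3, 1].
n − c = 193 − 65 = 128; sign = (−1)^128 = +1.
Check: (108/193) = +1 by Zolotarev.

+1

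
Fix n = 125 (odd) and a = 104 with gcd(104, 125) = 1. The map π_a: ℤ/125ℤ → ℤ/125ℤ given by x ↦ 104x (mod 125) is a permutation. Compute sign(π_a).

Start at x=111: 111 → 44 → 76 → 29 → 16 → 39 → 56 → … (one orbit).
The orbit structure of x ↦ 104x mod 125: 7 orbits of sizes [50, 50, 10, 10, 2, 2, 1].
Σ(ℓ_i−1) = 125−7 = 118; sign = (−1)^118 = +1.
(104|125)_J = +1 (Zolotarev's lemma cross-check).

+1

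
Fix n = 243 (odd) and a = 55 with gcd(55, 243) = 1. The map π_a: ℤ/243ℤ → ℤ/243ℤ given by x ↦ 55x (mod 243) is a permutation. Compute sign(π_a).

+1

Orbit of 1 under x↦55x: [1, 55, 109, 163, 217, 28, 82]… (length divides ord_243(55)).
Decompose π into cycles: lengths [9, 9, 9, 9, 9, 9, 9, 9, 9, 9, 9, 9, 9, 9, 9, 9, 9, 9, 3, 3, 3, 3, 3, 3, 3, 3, 3, 3, 3, 3, 3, 3, 3, 3, 3, 3, 1, 1, 1, 1, 1, 1, 1, 1, 1, 1, 1, 1, 1, 1, 1, 1, 1, 1, 1, 1, 1, 1, 1, 1, 1, 1, 1] (63 cycles, including the fixed point 0).
With 63 cycles on 243 points, sign = (−1)^{243−63} = +1.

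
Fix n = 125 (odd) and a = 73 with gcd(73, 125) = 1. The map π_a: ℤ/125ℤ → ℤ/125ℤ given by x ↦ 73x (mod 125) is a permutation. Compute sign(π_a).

Orbit of 21 under x↦73x: [21, 33, 34, 107, 61, 78, 69]… (length divides ord_125(73)).
π_73 has 4 disjoint cycles with lengths [100, 20, 4, 1] on {0,…,124}.
4 cycles on 125: each ℓ→(−1)^(ℓ−1), product (−1)^121 = -1.

-1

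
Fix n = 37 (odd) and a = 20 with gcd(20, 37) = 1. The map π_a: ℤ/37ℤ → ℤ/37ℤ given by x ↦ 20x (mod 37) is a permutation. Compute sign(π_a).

-1

Trace 13: π^k(13) = [13, 1, 20, 30, 8, 12, 18] for k=0..6.
π_20 has 2 disjoint cycles with lengths [36, 1] on {0,…,36}.
2 cycles on 37: each ℓ→(−1)^(ℓ−1), product (−1)^35 = -1.
Check: (20/37) = -1 by Zolotarev.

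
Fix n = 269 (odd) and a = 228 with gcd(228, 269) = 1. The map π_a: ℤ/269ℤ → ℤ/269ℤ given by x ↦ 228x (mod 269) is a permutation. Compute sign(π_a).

+1

Orbit of 65 under x↦228x: [65, 25, 51, 61, 189, 52, 20]… (length divides ord_269(228)).
Cycle lengths of π_228 on ℤ/269ℤ: [134, 134, 1]; 3 cycles in total.
3 cycles on 269: each ℓ→(−1)^(ℓ−1), product (−1)^266 = +1.
Check: (228/269) = +1 by Zolotarev.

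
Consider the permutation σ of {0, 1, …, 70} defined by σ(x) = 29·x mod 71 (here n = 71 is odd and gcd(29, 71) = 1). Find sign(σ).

+1

Orbit of 6 under x↦29x: [6, 32, 5, 3, 16, 38, 37]… (length divides ord_71(29)).
3 cycles of lengths [35, 35, 1].
3 cycles on 71: each ℓ→(−1)^(ℓ−1), product (−1)^68 = +1.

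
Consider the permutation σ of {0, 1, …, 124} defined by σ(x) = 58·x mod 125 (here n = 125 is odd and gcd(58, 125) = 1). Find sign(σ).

-1

Orbit of 104 under x↦58x: [104, 32, 106, 23, 84, 122, 76]… (length divides ord_125(58)).
The orbit structure of x ↦ 58x mod 125: 4 orbits of sizes [100, 20, 4, 1].
Σ(ℓ_i−1) = 125−4 = 121; sign = (−1)^121 = -1.
The Jacobi symbol (58|125) = -1 (Zolotarev) agrees.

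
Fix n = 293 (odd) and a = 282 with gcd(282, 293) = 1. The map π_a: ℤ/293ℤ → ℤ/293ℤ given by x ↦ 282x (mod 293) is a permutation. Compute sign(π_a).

-1

Orbit of 258 under x↦282x: [258, 92, 160, 291, 22, 51, 25]… (length divides ord_293(282)).
Cycle type of π: 292 + 1; total 2 cycles.
With 2 cycles on 293 points, sign = (−1)^{293−2} = -1.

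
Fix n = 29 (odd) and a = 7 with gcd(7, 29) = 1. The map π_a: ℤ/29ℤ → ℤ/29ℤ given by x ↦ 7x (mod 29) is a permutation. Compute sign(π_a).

Orbit of 24 under x↦7x: [24, 23, 16, 25, 1, 7, 20]… (length divides ord_29(7)).
5 cycles of lengths [7, 7, 7, 7, 1].
5 cycles on 29: each ℓ→(−1)^(ℓ−1), product (−1)^24 = +1.
(7|29)_J = +1 (Zolotarev's lemma cross-check).

+1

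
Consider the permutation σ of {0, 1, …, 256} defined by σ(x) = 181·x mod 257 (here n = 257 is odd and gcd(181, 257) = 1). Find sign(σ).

-1

Start at x=47: 47 → 26 → 80 → 88 → 251 → 199 → 39 → … (one orbit).
π_181 has 2 disjoint cycles with lengths [256, 1] on {0,…,256}.
sign(π) = (−1)^{n − #cycles} = (−1)^{257−2} = (−1)^255 = -1.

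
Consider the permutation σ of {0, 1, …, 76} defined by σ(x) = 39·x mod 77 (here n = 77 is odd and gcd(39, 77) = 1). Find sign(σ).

Orbit of 37 under x↦39x: [37, 57, 67, 72, 36, 18, 9]… (length divides ord_77(39)).
The orbit structure of x ↦ 39x mod 77: 6 orbits of sizes [30, 30, 10, 3, 3, 1].
n − c = 77 − 6 = 71; sign = (−1)^71 = -1.
The Jacobi symbol (39|77) = -1 (Zolotarev) agrees.

-1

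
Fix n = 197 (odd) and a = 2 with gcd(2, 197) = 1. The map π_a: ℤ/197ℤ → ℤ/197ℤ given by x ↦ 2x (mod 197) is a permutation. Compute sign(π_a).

-1

Start at x=99: 99 → 1 → 2 → 4 → 8 → 16 → 32 → … (one orbit).
2 cycles of lengths [196, 1].
n − c = 197 − 2 = 195; sign = (−1)^195 = -1.
The Jacobi symbol (2|197) = -1 (Zolotarev) agrees.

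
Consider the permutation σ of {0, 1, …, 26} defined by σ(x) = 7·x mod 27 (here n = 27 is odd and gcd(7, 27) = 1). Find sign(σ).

Start at x=1: 1 → 7 → 22 → 19 → 25 → 13 → 10 → … (one orbit).
7 cycles of lengths [9, 9, 3, 3, 1, 1, 1].
27 − 7 = 20 transpositions; sign(π) = (−1)^20 = +1.

+1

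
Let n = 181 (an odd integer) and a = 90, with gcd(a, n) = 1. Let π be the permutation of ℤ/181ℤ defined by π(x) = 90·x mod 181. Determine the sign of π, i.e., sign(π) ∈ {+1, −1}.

-1

Trace 139: π^k(139) = [139, 21, 80, 141, 20, 171, 5] for k=0..6.
Cycle type of π: 180 + 1; total 2 cycles.
2 cycles on 181: each ℓ→(−1)^(ℓ−1), product (−1)^179 = -1.
Via Zolotarev, sign(π_{90}) = (90|181) = -1.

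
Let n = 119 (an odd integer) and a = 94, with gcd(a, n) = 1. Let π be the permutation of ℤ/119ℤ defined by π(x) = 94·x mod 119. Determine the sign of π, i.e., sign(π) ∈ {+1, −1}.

Orbit of 106 under x↦94x: [106, 87, 86, 111, 81, 117, 50]… (length divides ord_119(94)).
Cycle lengths of π_94 on ℤ/119ℤ: [24, 24, 24, 24, 8, 8, 6, 1]; 8 cycles in total.
With 8 cycles on 119 points, sign = (−1)^{119−8} = -1.
Zolotarev: (94|119) = -1, matching the cycle-count sign.

-1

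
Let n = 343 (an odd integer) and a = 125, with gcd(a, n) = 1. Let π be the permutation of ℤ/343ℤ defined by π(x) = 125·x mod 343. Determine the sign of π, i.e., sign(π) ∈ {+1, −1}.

-1

Trace 190: π^k(190) = [190, 83, 85, 335, 29, 195, 22] for k=0..6.
10 cycles of lengths [98, 98, 98, 14, 14, 14, 2, 2, 2, 1].
343 − 10 = 333 transpositions; sign(π) = (−1)^333 = -1.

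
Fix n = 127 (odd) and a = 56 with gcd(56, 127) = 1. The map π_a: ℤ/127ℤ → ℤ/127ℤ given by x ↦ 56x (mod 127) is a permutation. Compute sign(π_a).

-1

Start at x=122: 122 → 101 → 68 → 125 → 15 → 78 → 50 → … (one orbit).
Cycle type of π: 126 + 1; total 2 cycles.
2 cycles on 127: each ℓ→(−1)^(ℓ−1), product (−1)^125 = -1.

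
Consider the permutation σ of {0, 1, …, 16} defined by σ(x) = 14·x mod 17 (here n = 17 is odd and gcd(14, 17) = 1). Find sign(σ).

-1

Trace 9: π^k(9) = [9, 7, 13, 12, 15, 6, 16] for k=0..6.
π_14 has 2 disjoint cycles with lengths [16, 1] on {0,…,16}.
n − c = 17 − 2 = 15; sign = (−1)^15 = -1.
Check: (14/17) = -1 by Zolotarev.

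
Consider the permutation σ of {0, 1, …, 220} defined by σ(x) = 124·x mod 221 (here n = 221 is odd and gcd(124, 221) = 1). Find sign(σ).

+1

Start at x=179: 179 → 96 → 191 → 37 → 168 → 58 → 120 → … (one orbit).
Decompose π into cycles: lengths [48, 48, 48, 48, 16, 12, 1] (7 cycles, including the fixed point 0).
Σ(ℓ_i−1) = 221−7 = 214; sign = (−1)^214 = +1.
Check: (124/221) = +1 by Zolotarev.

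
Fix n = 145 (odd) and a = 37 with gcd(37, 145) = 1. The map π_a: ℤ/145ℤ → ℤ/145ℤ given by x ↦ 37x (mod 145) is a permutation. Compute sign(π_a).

Orbit of 98 under x↦37x: [98, 1, 37, 64, 48, 36, 27]… (length divides ord_145(37)).
The orbit structure of x ↦ 37x mod 145: 7 orbits of sizes [28, 28, 28, 28, 28, 4, 1].
With 7 cycles on 145 points, sign = (−1)^{145−7} = +1.

+1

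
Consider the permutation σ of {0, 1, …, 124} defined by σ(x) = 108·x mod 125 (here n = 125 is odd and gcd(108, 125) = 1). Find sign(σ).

-1

Orbit of 58 under x↦108x: [58, 14, 12, 46, 93, 44, 2]… (length divides ord_125(108)).
π_108 has 4 disjoint cycles with lengths [100, 20, 4, 1] on {0,…,124}.
sign(π) = (−1)^{n − #cycles} = (−1)^{125−4} = (−1)^121 = -1.
The Jacobi symbol (108|125) = -1 (Zolotarev) agrees.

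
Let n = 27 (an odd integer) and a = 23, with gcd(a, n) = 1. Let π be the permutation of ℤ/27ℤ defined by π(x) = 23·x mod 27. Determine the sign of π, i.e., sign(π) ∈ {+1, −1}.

-1

Orbit of 13 under x↦23x: [13, 2, 19, 5, 7, 26, 4]… (length divides ord_27(23)).
π_23 has 4 disjoint cycles with lengths [18, 6, 2, 1] on {0,…,26}.
sign(π) = (−1)^{n − #cycles} = (−1)^{27−4} = (−1)^23 = -1.
Check: (23/27) = -1 by Zolotarev.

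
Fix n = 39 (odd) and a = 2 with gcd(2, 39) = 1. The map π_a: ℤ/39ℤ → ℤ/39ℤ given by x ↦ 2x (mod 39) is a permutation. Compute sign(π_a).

+1

Orbit of 1 under x↦2x: [1, 2, 4, 8, 16, 32, 25]… (length divides ord_39(2)).
π_2 has 5 disjoint cycles with lengths [12, 12, 12, 2, 1] on {0,…,38}.
With 5 cycles on 39 points, sign = (−1)^{39−5} = +1.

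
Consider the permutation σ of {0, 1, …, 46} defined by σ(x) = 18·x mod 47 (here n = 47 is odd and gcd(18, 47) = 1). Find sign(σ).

+1

Trace 7: π^k(7) = [7, 32, 12, 28, 34, 1, 18] for k=0..6.
Decompose π into cycles: lengths [23, 23, 1] (3 cycles, including the fixed point 0).
sign(π) = (−1)^{n − #cycles} = (−1)^{47−3} = (−1)^44 = +1.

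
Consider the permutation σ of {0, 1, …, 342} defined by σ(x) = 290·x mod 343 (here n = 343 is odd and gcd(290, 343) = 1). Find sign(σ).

Orbit of 61 under x↦290x: [61, 197, 192, 114, 132, 207, 5]… (length divides ord_343(290)).
The orbit structure of x ↦ 290x mod 343: 4 orbits of sizes [294, 42, 6, 1].
4 cycles on 343: each ℓ→(−1)^(ℓ−1), product (−1)^339 = -1.

-1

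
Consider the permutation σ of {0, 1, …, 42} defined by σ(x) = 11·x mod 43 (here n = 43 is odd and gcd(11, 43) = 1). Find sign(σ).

Orbit of 35 under x↦11x: [35, 41, 21, 16, 4, 1, 11]… (length divides ord_43(11)).
Cycle type of π: 7×6 + 1; total 7 cycles.
43 − 7 = 36 transpositions; sign(π) = (−1)^36 = +1.

+1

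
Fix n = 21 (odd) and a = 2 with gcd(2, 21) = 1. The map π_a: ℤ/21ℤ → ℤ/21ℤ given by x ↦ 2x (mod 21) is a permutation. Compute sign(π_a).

Start at x=1: 1 → 2 → 4 → 8 → 16 → 11 → 1 (one orbit).
Cycle lengths of π_2 on ℤ/21ℤ: [6, 6, 3, 3, 2, 1]; 6 cycles in total.
sign(π) = (−1)^{n − #cycles} = (−1)^{21−6} = (−1)^15 = -1.

-1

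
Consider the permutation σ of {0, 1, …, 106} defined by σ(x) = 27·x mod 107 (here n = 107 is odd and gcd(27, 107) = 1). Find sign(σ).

Trace 34: π^k(34) = [34, 62, 69, 44, 11, 83, 101] for k=0..6.
3 cycles of lengths [53, 53, 1].
3 cycles on 107: each ℓ→(−1)^(ℓ−1), product (−1)^104 = +1.
(27|107)_J = +1 (Zolotarev's lemma cross-check).

+1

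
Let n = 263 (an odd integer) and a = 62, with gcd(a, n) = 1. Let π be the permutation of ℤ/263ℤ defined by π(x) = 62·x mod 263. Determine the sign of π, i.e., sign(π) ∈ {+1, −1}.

+1

Orbit of 3 under x↦62x: [3, 186, 223, 150, 95, 104, 136]… (length divides ord_263(62)).
Cycle type of π: 131×2 + 1; total 3 cycles.
n − c = 263 − 3 = 260; sign = (−1)^260 = +1.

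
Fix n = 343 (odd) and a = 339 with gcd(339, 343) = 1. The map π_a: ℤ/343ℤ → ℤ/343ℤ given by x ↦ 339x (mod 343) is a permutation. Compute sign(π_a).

Start at x=334: 334 → 36 → 199 → 233 → 97 → 298 → 180 → … (one orbit).
Cycle type of π: 294 + 42 + 6 + 1; total 4 cycles.
sign(π) = (−1)^{n − #cycles} = (−1)^{343−4} = (−1)^339 = -1.
The Jacobi symbol (339|343) = -1 (Zolotarev) agrees.

-1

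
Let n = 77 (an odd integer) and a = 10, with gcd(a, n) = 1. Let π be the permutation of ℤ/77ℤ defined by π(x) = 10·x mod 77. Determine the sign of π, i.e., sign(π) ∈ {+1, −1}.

Start at x=67: 67 → 54 → 1 → 10 → 23 → 76 → 67 (one orbit).
Cycle type of π: 6×11 + 2×5 + 1; total 17 cycles.
sign(π) = (−1)^{n − #cycles} = (−1)^{77−17} = (−1)^60 = +1.
(10|77)_J = +1 (Zolotarev's lemma cross-check).

+1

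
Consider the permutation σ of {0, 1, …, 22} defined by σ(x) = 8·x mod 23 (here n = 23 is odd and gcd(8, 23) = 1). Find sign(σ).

+1

Orbit of 1 under x↦8x: [1, 8, 18, 6, 2, 16, 13]… (length divides ord_23(8)).
Cycle type of π: 11×2 + 1; total 3 cycles.
23 − 3 = 20 transpositions; sign(π) = (−1)^20 = +1.
Check: (8/23) = +1 by Zolotarev.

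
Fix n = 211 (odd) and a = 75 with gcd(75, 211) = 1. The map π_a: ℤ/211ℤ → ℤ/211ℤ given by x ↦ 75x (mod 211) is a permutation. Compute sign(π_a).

-1

Trace 74: π^k(74) = [74, 64, 158, 34, 18, 84, 181] for k=0..6.
Cycle type of π: 210 + 1; total 2 cycles.
n − c = 211 − 2 = 209; sign = (−1)^209 = -1.
The Jacobi symbol (75|211) = -1 (Zolotarev) agrees.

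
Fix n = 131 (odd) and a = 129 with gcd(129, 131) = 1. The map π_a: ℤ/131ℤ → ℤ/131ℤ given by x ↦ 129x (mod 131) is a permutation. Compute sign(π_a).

+1

Orbit of 60 under x↦129x: [60, 11, 109, 44, 43, 45, 41]… (length divides ord_131(129)).
The orbit structure of x ↦ 129x mod 131: 3 orbits of sizes [65, 65, 1].
n − c = 131 − 3 = 128; sign = (−1)^128 = +1.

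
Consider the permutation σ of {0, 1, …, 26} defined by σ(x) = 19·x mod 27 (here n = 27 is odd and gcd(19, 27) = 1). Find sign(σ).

Trace 10: π^k(10) = [10, 1, 19] for k=0..2.
The orbit structure of x ↦ 19x mod 27: 15 orbits of sizes [3, 3, 3, 3, 3, 3, 1, 1, 1, 1, 1, 1, 1, 1, 1].
sign(π) = (−1)^{n − #cycles} = (−1)^{27−15} = (−1)^12 = +1.
Zolotarev: (19|27) = +1, matching the cycle-count sign.

+1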